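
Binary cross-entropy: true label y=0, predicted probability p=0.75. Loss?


BCE = -[y·ln(p) + (1-y)·ln(1-p)]
= -0 - 1·ln(1-0.75)
= -ln(0.25) = 1.3863

1.3863


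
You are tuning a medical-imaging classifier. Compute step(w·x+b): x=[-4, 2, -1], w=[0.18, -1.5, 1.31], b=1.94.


z = (-4)·(0.18) + (2)·(-1.5) + (-1)·(1.31) + 1.94
  = -3.09
step(z) = 0 (z<0)

0


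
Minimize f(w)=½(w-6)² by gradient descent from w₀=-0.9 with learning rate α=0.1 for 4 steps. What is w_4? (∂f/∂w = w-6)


step 1: grad = -0.9-6 = -6.9; w = -0.9 - 0.1·(-6.9) = -0.21
step 2: grad = -0.21-6 = -6.21; w = -0.21 - 0.1·(-6.21) = 0.411
step 3: grad = 0.411-6 = -5.589; w = 0.411 - 0.1·(-5.589) = 0.9699
step 4: grad = 0.9699-6 = -5.0301; w = 0.9699 - 0.1·(-5.0301) = 1.47291

1.47291


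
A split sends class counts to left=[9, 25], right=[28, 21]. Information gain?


Parent = [37, 46], H_parent = 0.9915
H_left = 0.8338 (n=34), H_right = 0.9852 (n=49)
H_children = (34/83)·0.8338 + (49/83)·0.9852 = 0.9232
IG = 0.9915 - 0.9232 = 0.0683

0.0683


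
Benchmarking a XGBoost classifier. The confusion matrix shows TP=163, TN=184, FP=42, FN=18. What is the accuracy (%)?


Accuracy = (TP+TN)/(TP+TN+FP+FN)
= (163+184)/(407)
= 347/407 = 85.26%

85.26%


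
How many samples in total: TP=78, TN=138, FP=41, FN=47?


Total = TP + TN + FP + FN
= 78 + 138 + 41 + 47
= 304
(Predicted positive: 119, predicted negative: 185)

304


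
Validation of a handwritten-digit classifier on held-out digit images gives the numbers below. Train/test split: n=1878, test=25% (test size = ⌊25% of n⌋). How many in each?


Test = ⌊1878·25/100⌋ = 469
Train = 1878 - 469 = 1409

Train: 1409, Test: 469


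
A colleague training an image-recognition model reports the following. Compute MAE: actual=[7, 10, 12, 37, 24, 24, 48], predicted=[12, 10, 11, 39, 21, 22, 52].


Absolute errors: |7-12|=5, |10-10|=0, |12-11|=1, |37-39|=2, |24-21|=3, |24-22|=2, |48-52|=4
Sum = 17
MAE = 17/7 = 17/7

17/7


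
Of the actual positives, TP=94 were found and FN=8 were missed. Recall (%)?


Recall = TP/(TP+FN)
= 94/(94+8)
= 94/102 = 92.16%

92.16%


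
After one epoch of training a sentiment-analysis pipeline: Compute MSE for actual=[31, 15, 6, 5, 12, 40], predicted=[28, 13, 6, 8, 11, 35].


Squared errors: (31-28)²=9, (15-13)²=4, (6-6)²=0, (5-8)²=9, (12-11)²=1, (40-35)²=25
Sum = 48
MSE = 48/6 = 8

8


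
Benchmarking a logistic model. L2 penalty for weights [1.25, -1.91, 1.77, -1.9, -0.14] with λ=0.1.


‖w‖₂² = (1.25)² + (-1.91)² + (1.77)² + (-1.9)² + (-0.14)²
     = 1.5625 + 3.6481 + 3.1329 + 3.61 + 0.0196
     = 11.9731
λ·‖w‖₂² = 0.1·11.9731 = 1.19731

1.19731


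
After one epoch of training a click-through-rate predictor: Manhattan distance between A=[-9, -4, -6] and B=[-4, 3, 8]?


d = |-9+ 4| + |-4-3| + |-6-8|
  = 5 + 7 + 14
  = 26

26


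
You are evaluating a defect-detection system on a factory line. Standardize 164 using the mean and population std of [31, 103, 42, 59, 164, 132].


μ = 88.5, σ = 48.5481
z = (164 - 88.5)/48.5481 = 1.5552

1.5552


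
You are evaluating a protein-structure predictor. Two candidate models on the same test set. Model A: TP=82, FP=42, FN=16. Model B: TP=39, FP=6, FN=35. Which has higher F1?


Model A: P=82/124=0.6613, R=82/98=0.8367, F1=2PR/(P+R)=2TP/(2TP+FP+FN)=164/222=0.7387
Model B: P=39/45=0.8667, R=39/74=0.527, F1=2PR/(P+R)=2TP/(2TP+FP+FN)=78/119=0.6555
0.7387 > 0.6555 → Model A

Model A


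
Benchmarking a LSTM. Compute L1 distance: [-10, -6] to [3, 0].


d = |-10-3| + |-6-0|
  = 13 + 6
  = 19

19


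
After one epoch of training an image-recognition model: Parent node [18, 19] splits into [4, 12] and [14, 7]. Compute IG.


Parent = [18, 19], H_parent = 0.9995
H_left = 0.8113 (n=16), H_right = 0.9183 (n=21)
H_children = (16/37)·0.8113 + (21/37)·0.9183 = 0.872
IG = 0.9995 - 0.872 = 0.1275

0.1275


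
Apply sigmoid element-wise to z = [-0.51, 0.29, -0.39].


σ(-0.51) = 1/(1+e^0.51) = 0.3752
σ(0.29) = 1/(1+e^-0.29) = 0.572
σ(-0.39) = 1/(1+e^0.39) = 0.4037
result = [0.3752, 0.572, 0.4037]

[0.3752, 0.572, 0.4037]


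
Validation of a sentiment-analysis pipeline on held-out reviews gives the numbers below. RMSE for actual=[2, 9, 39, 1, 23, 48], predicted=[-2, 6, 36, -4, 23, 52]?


MSE = 75/6 = 12.5
RMSE = √(75/6) = 3.5355

3.5355


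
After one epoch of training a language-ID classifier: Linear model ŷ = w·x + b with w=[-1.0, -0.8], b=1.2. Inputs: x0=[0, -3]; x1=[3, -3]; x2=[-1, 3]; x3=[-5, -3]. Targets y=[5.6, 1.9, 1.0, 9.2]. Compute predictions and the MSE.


ŷ0 = (-1.0)·(0) + (-0.8)·(-3) + 1.2 = 3.6
ŷ1 = (-1.0)·(3) + (-0.8)·(-3) + 1.2 = 0.6
ŷ2 = (-1.0)·(-1) + (-0.8)·(3) + 1.2 = -0.2
ŷ3 = (-1.0)·(-5) + (-0.8)·(-3) + 1.2 = 8.6
errors² = [4.0, 1.69, 1.44, 0.36]
MSE = 7.4900/4 = 1.8725

1.8725


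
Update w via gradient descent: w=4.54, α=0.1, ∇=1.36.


w_new = w - α·∇
= 4.54 - 0.1·1.36
= 4.54 - 0.136
= 4.404

4.404


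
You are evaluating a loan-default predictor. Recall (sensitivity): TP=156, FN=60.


Recall = TP/(TP+FN)
= 156/(156+60)
= 156/216 = 72.22%

72.22%


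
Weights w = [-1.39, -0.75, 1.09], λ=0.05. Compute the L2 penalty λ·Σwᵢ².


‖w‖₂² = (-1.39)² + (-0.75)² + (1.09)²
     = 1.9321 + 0.5625 + 1.1881
     = 3.6827
λ·‖w‖₂² = 0.05·3.6827 = 0.184135

0.184135


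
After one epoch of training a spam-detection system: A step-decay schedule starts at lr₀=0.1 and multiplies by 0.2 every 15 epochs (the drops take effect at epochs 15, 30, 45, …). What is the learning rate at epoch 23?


n_drops = ⌊23/15⌋ = 1
lr = 0.1·0.2^1 = 0.1·0.2 = 0.02

0.02


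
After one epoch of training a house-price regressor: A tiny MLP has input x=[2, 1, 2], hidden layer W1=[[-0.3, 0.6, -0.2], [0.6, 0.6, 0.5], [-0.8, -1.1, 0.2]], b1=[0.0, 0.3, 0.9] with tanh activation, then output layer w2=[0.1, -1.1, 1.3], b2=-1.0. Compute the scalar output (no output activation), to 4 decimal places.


z1[0] = (-0.3)·(2) + (0.6)·(1) + (-0.2)·(2) + 0.0 = -0.4
z1[1] = (0.6)·(2) + (0.6)·(1) + (0.5)·(2) + 0.3 = 3.1
z1[2] = (-0.8)·(2) + (-1.1)·(1) + (0.2)·(2) + 0.9 = -1.4
h = tanh(z1) = [-0.3799, 0.9959, -0.8854]
output = (0.1)·(-0.3799) + (-1.1)·(0.9959) + (1.3)·(-0.8854) - 1.0 = -3.2845

-3.2845


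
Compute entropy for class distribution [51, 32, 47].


Probabilities: [51/130, 32/130, 47/130] ≈ [0.3923, 0.2462, 0.3615]
H = -((51/130)·log₂(51/130) + (32/130)·log₂(32/130) + (47/130)·log₂(47/130))
  = 1.5581 bits

1.5581 bits


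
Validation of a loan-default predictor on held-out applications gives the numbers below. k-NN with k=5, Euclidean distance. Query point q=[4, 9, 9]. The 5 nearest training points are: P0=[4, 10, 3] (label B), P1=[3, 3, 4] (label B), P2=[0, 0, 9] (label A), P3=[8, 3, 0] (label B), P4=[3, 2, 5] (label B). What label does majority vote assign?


d(q,P0) = 6.0828  (label B)
d(q,P1) = 7.874  (label B)
d(q,P2) = 9.8489  (label A)
d(q,P3) = 11.5326  (label B)
d(q,P4) = 8.124  (label B)
Votes: A=1, B=4
Majority → B

B


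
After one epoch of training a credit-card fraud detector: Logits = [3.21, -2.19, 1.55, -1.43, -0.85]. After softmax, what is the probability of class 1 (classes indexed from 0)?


Exponentials: e^3.21=24.7791, e^-2.19=0.1119, e^1.55=4.7115, e^-1.43=0.2393, e^-0.85=0.4274
Sum = 30.2692
Softmax = [0.8186, 0.0037, 0.1557, 0.0079, 0.0141]
p[1] = 0.1119/30.2692 = 0.0037

0.0037


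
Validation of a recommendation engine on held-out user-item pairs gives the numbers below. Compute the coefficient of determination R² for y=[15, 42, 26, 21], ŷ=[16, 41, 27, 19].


ȳ = 26
SS_res = Σ(y-ŷ)² = 7
SS_tot = Σ(y-ȳ)² = 402
R² = 1 - SS_res/SS_tot = 1 - 0.0174 = 0.9826

0.9826


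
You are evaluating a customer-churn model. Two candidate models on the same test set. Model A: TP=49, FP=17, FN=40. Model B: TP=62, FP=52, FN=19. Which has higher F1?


Model A: P=49/66=0.7424, R=49/89=0.5506, F1=2PR/(P+R)=2TP/(2TP+FP+FN)=98/155=0.6323
Model B: P=62/114=0.5439, R=62/81=0.7654, F1=2PR/(P+R)=2TP/(2TP+FP+FN)=124/195=0.6359
0.6323 < 0.6359 → Model B

Model B


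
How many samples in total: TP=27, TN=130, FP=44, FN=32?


Total = TP + TN + FP + FN
= 27 + 130 + 44 + 32
= 233
(Predicted positive: 71, predicted negative: 162)

233


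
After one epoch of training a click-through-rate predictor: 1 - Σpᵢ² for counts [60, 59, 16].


Probabilities: [60/135, 59/135, 16/135] ≈ [0.4444, 0.437, 0.1185]
Σpᵢ² = (3600 + 3481 + 256)/135² = 7337/18225
Gini = 1 - Σpᵢ² = 1 - 7337/18225 = 0.5974

0.5974


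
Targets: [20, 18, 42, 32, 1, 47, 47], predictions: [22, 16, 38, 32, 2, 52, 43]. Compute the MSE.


Squared errors: (20-22)²=4, (18-16)²=4, (42-38)²=16, (32-32)²=0, (1-2)²=1, (47-52)²=25, (47-43)²=16
Sum = 66
MSE = 66/7 = 66/7

66/7


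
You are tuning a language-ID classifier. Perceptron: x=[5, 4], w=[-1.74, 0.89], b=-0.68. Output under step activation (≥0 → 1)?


z = (5)·(-1.74) + (4)·(0.89) - 0.68
  = -5.82
step(z) = 0 (z<0)

0


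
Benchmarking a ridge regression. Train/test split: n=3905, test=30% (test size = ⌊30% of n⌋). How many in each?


Test = ⌊3905·30/100⌋ = 1171
Train = 3905 - 1171 = 2734

Train: 2734, Test: 1171


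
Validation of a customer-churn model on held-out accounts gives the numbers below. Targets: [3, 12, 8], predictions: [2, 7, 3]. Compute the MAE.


Absolute errors: |3-2|=1, |12-7|=5, |8-3|=5
Sum = 11
MAE = 11/3 = 11/3

11/3


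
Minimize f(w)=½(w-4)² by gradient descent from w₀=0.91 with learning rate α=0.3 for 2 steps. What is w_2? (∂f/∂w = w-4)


step 1: grad = 0.91-4 = -3.09; w = 0.91 - 0.3·(-3.09) = 1.837
step 2: grad = 1.837-4 = -2.163; w = 1.837 - 0.3·(-2.163) = 2.4859

2.4859


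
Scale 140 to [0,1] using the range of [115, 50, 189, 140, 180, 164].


min=50, max=189
(140-50)/(189-50) = 90/139 = 0.6475

0.6475


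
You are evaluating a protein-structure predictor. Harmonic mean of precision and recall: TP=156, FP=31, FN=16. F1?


Precision = 156/187 = 0.8342
Recall = 156/172 = 0.907
F1 = 2·P·R/(P+R) = 2·TP/(2·TP+FP+FN) = 312/(312+31+16) = 312/359 = 0.8691

0.8691


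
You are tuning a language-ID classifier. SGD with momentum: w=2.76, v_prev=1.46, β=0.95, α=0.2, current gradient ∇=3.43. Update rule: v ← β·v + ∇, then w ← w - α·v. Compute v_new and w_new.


v_new = 0.95·1.46 + 3.43 = 1.387 + 3.43 = 4.817
w_new = 2.76 - 0.2·4.817 = 2.76 - 0.9634 = 1.7966

v_new=4.817, w_new=1.7966


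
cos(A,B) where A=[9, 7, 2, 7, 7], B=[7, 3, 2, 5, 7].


A·B = 9·7 + 7·3 + 2·2 + 7·5 + 7·7 = 172
‖A‖ = √232 = 15.2315, ‖B‖ = √136 = 11.6619
cos = 172/(√232·√136) = 172/√31552 = 0.9683

0.9683


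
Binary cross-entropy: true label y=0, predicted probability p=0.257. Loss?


BCE = -[y·ln(p) + (1-y)·ln(1-p)]
= -0 - 1·ln(1-0.257)
= -ln(0.743) = 0.2971

0.2971


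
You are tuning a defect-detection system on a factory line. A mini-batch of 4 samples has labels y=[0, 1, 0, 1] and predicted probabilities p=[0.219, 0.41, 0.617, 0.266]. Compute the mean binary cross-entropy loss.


L[0] = -ln(1-0.219) = -ln(0.781) = 0.2472
L[1] = -ln(0.41) = 0.8916
L[2] = -ln(1-0.617) = -ln(0.383) = 0.9597
L[3] = -ln(0.266) = 1.3243
mean = (0.2472 + 0.8916 + 0.9597 + 1.3243)/4 = 0.8557

0.8557


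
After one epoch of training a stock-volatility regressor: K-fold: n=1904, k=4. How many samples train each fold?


Fold size = 1904/4 = 476
Training per fold = 1904 - 476 = 1428

1428


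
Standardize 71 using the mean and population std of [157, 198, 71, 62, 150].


μ = 127.6, σ = 52.5913
z = (71 - 127.6)/52.5913 = -1.0762

-1.0762


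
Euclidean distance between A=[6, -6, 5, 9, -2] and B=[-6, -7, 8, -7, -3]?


d = √((6+ 6)² + (-6+ 7)² + (5-8)² + (9+ 7)² + (-2+ 3)²)
  = √(144 + 1 + 9 + 256 + 1)
  = √411 = 20.2731

20.2731


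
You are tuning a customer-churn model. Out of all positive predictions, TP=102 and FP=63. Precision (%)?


Precision = TP/(TP+FP)
= 102/(102+63)
= 102/165 = 61.82%

61.82%


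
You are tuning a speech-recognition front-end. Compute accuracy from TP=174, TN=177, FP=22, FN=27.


Accuracy = (TP+TN)/(TP+TN+FP+FN)
= (174+177)/(400)
= 351/400 = 87.75%

87.75%


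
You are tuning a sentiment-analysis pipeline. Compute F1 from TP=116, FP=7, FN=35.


Precision = 116/123 = 0.9431
Recall = 116/151 = 0.7682
F1 = 2·P·R/(P+R) = 2·TP/(2·TP+FP+FN) = 232/(232+7+35) = 232/274 = 0.8467

0.8467


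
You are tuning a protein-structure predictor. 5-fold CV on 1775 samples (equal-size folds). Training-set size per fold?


Fold size = 1775/5 = 355
Training per fold = 1775 - 355 = 1420

1420


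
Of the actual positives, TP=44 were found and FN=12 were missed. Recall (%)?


Recall = TP/(TP+FN)
= 44/(44+12)
= 44/56 = 78.57%

78.57%


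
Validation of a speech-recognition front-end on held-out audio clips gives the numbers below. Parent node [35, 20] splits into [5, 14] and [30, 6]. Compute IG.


Parent = [35, 20], H_parent = 0.9457
H_left = 0.8315 (n=19), H_right = 0.65 (n=36)
H_children = (19/55)·0.8315 + (36/55)·0.65 = 0.7127
IG = 0.9457 - 0.7127 = 0.233

0.233


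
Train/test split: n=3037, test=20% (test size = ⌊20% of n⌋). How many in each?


Test = ⌊3037·20/100⌋ = 607
Train = 3037 - 607 = 2430

Train: 2430, Test: 607


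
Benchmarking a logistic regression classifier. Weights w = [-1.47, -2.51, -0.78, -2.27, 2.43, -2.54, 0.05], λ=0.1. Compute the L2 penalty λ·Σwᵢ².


‖w‖₂² = (-1.47)² + (-2.51)² + (-0.78)² + (-2.27)² + (2.43)² + (-2.54)² + (0.05)²
     = 2.1609 + 6.3001 + 0.6084 + 5.1529 + 5.9049 + 6.4516 + 0.0025
     = 26.5813
λ·‖w‖₂² = 0.1·26.5813 = 2.65813

2.65813


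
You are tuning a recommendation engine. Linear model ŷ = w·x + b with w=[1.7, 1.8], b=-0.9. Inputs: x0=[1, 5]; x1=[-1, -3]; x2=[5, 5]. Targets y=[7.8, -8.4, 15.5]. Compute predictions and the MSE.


ŷ0 = (1.7)·(1) + (1.8)·(5) - 0.9 = 9.8
ŷ1 = (1.7)·(-1) + (1.8)·(-3) - 0.9 = -8.0
ŷ2 = (1.7)·(5) + (1.8)·(5) - 0.9 = 16.6
errors² = [4.0, 0.16, 1.21]
MSE = 5.3700/3 = 1.79

1.79


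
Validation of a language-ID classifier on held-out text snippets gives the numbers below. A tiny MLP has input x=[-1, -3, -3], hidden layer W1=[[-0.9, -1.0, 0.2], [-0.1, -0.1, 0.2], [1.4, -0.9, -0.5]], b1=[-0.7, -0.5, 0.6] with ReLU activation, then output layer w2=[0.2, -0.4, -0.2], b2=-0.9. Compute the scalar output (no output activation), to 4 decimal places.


z1[0] = (-0.9)·(-1) + (-1.0)·(-3) + (0.2)·(-3) - 0.7 = 2.6
z1[1] = (-0.1)·(-1) + (-0.1)·(-3) + (0.2)·(-3) - 0.5 = -0.7
z1[2] = (1.4)·(-1) + (-0.9)·(-3) + (-0.5)·(-3) + 0.6 = 3.4
h = ReLU(z1) = [2.6, 0.0, 3.4]
output = (0.2)·(2.6) + (-0.4)·(0.0) + (-0.2)·(3.4) - 0.9 = -1.06

-1.06


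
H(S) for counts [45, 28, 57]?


Probabilities: [45/130, 28/130, 57/130] ≈ [0.3462, 0.2154, 0.4385]
H = -((45/130)·log₂(45/130) + (28/130)·log₂(28/130) + (57/130)·log₂(57/130))
  = 1.5284 bits

1.5284 bits


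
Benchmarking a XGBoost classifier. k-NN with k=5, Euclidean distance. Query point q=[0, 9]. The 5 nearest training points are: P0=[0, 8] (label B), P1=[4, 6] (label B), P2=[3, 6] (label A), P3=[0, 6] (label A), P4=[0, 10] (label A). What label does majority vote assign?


d(q,P0) = 1.0  (label B)
d(q,P1) = 5.0  (label B)
d(q,P2) = 4.2426  (label A)
d(q,P3) = 3.0  (label A)
d(q,P4) = 1.0  (label A)
Votes: A=3, B=2
Majority → A

A


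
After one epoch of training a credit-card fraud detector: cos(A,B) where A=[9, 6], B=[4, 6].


A·B = 9·4 + 6·6 = 72
‖A‖ = √117 = 10.8167, ‖B‖ = √52 = 7.2111
cos = 72/(√117·√52) = 72/√6084 = 0.9231

0.9231


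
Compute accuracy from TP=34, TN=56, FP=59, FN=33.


Accuracy = (TP+TN)/(TP+TN+FP+FN)
= (34+56)/(182)
= 90/182 = 49.45%

49.45%


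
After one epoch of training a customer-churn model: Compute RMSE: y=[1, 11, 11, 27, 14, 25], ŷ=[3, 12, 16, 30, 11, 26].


MSE = 49/6 = 8.1667
RMSE = √(49/6) = 2.8577

2.8577


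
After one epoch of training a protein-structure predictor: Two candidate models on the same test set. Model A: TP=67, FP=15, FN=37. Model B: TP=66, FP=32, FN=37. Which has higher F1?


Model A: P=67/82=0.8171, R=67/104=0.6442, F1=2PR/(P+R)=2TP/(2TP+FP+FN)=134/186=0.7204
Model B: P=66/98=0.6735, R=66/103=0.6408, F1=2PR/(P+R)=2TP/(2TP+FP+FN)=132/201=0.6567
0.7204 > 0.6567 → Model A

Model A


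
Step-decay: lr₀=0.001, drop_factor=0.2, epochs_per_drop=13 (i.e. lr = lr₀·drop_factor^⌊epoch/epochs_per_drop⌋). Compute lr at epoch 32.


n_drops = ⌊32/13⌋ = 2
lr = 0.001·0.2^2 = 0.001·0.04 = 0.00004

0.00004


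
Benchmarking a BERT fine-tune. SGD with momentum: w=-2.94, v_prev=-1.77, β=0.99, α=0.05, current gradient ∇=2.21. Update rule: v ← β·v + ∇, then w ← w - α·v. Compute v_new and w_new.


v_new = 0.99·-1.77 + 2.21 = -1.7523 + 2.21 = 0.4577
w_new = -2.94 - 0.05·0.4577 = -2.94 - 0.022885 = -2.962885

v_new=0.4577, w_new=-2.962885


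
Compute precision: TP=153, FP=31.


Precision = TP/(TP+FP)
= 153/(153+31)
= 153/184 = 83.15%

83.15%


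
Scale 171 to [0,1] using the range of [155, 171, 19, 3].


min=3, max=171
(171-3)/(171-3) = 168/168 = 1.0

1.0


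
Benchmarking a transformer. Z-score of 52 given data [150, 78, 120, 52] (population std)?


μ = 100, σ = 37.7094
z = (52 - 100)/37.7094 = -1.2729

-1.2729


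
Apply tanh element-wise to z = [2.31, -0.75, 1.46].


tanh(2.31) = 0.9805
tanh(-0.75) = -0.6351
tanh(1.46) = 0.8977
result = [0.9805, -0.6351, 0.8977]

[0.9805, -0.6351, 0.8977]


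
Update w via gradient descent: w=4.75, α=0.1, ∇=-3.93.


w_new = w - α·∇
= 4.75 - 0.1·-3.93
= 4.75 + 0.393
= 5.143

5.143


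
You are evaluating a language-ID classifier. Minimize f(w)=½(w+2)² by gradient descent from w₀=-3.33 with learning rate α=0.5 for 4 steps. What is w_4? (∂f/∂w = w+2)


step 1: grad = -3.33+2 = -1.33; w = -3.33 - 0.5·(-1.33) = -2.665
step 2: grad = -2.665+2 = -0.665; w = -2.665 - 0.5·(-0.665) = -2.3325
step 3: grad = -2.3325+2 = -0.3325; w = -2.3325 - 0.5·(-0.3325) = -2.16625
step 4: grad = -2.16625+2 = -0.16625; w = -2.16625 - 0.5·(-0.16625) = -2.083125

-2.083125


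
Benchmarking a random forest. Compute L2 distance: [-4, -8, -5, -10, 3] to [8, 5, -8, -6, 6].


d = √((-4-8)² + (-8-5)² + (-5+ 8)² + (-10+ 6)² + (3-6)²)
  = √(144 + 169 + 9 + 16 + 9)
  = √347 = 18.6279

18.6279


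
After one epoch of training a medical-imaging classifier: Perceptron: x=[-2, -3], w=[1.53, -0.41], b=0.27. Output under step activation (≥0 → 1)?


z = (-2)·(1.53) + (-3)·(-0.41) + 0.27
  = -1.56
step(z) = 0 (z<0)

0


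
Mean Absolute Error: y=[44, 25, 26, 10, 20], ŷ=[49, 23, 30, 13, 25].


Absolute errors: |44-49|=5, |25-23|=2, |26-30|=4, |10-13|=3, |20-25|=5
Sum = 19
MAE = 19/5 = 19/5

19/5


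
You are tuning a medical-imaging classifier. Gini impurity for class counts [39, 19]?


Probabilities: [39/58, 19/58] ≈ [0.6724, 0.3276]
Σpᵢ² = (1521 + 361)/58² = 1882/3364
Gini = 1 - Σpᵢ² = 1 - 1882/3364 = 0.4405

0.4405


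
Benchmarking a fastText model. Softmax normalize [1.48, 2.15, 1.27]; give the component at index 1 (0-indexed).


Exponentials: e^1.48=4.3929, e^2.15=8.5849, e^1.27=3.5609
Sum = 16.5387
Softmax = [0.2656, 0.5191, 0.2153]
p[1] = 8.5849/16.5387 = 0.5191

0.5191


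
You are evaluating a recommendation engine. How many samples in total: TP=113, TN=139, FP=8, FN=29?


Total = TP + TN + FP + FN
= 113 + 139 + 8 + 29
= 289
(Predicted positive: 121, predicted negative: 168)

289


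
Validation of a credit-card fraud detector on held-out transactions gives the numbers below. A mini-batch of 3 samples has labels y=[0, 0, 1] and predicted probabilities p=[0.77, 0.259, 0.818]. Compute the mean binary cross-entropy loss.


L[0] = -ln(1-0.77) = -ln(0.23) = 1.4697
L[1] = -ln(1-0.259) = -ln(0.741) = 0.2998
L[2] = -ln(0.818) = 0.2009
mean = (1.4697 + 0.2998 + 0.2009)/3 = 0.6568

0.6568


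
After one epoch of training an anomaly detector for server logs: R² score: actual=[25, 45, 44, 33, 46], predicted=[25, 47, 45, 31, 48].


ȳ = 38.6
SS_res = Σ(y-ŷ)² = 13
SS_tot = Σ(y-ȳ)² = 341.2
R² = 1 - SS_res/SS_tot = 1 - 0.0381 = 0.9619

0.9619


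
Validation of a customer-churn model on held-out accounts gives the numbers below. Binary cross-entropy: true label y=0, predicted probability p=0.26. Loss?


BCE = -[y·ln(p) + (1-y)·ln(1-p)]
= -0 - 1·ln(1-0.26)
= -ln(0.74) = 0.3011

0.3011


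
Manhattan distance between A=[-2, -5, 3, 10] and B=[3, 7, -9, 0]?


d = |-2-3| + |-5-7| + |3+ 9| + |10-0|
  = 5 + 12 + 12 + 10
  = 39

39


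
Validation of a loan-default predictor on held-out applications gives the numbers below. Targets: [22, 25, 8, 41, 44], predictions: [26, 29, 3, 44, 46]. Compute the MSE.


Squared errors: (22-26)²=16, (25-29)²=16, (8-3)²=25, (41-44)²=9, (44-46)²=4
Sum = 70
MSE = 70/5 = 14

14


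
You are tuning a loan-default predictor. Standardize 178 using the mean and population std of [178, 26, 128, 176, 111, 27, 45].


μ = 98.7143, σ = 61.6249
z = (178 - 98.7143)/61.6249 = 1.2866

1.2866


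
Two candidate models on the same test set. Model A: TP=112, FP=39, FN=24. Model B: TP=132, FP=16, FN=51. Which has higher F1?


Model A: P=112/151=0.7417, R=112/136=0.8235, F1=2PR/(P+R)=2TP/(2TP+FP+FN)=224/287=0.7805
Model B: P=132/148=0.8919, R=132/183=0.7213, F1=2PR/(P+R)=2TP/(2TP+FP+FN)=264/331=0.7976
0.7805 < 0.7976 → Model B

Model B


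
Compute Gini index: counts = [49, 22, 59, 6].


Probabilities: [49/136, 22/136, 59/136, 6/136] ≈ [0.3603, 0.1618, 0.4338, 0.0441]
Σpᵢ² = (2401 + 484 + 3481 + 36)/136² = 6402/18496
Gini = 1 - Σpᵢ² = 1 - 6402/18496 = 0.6539

0.6539


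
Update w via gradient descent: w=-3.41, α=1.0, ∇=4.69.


w_new = w - α·∇
= -3.41 - 1.0·4.69
= -3.41 - 4.69
= -8.1

-8.1


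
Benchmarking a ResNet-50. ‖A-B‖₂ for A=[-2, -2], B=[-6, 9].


d = √((-2+ 6)² + (-2-9)²)
  = √(16 + 121)
  = √137 = 11.7047

11.7047


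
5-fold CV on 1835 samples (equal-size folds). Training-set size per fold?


Fold size = 1835/5 = 367
Training per fold = 1835 - 367 = 1468

1468


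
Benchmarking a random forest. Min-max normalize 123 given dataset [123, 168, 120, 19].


min=19, max=168
(123-19)/(168-19) = 104/149 = 0.698

0.698


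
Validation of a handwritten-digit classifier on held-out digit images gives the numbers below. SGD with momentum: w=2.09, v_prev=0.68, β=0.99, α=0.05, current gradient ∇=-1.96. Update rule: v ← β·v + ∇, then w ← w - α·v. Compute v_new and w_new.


v_new = 0.99·0.68 - 1.96 = 0.6732 - 1.96 = -1.2868
w_new = 2.09 - 0.05·-1.2868 = 2.09 + 0.06434 = 2.15434

v_new=-1.2868, w_new=2.15434


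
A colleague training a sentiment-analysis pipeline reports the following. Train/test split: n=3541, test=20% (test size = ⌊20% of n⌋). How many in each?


Test = ⌊3541·20/100⌋ = 708
Train = 3541 - 708 = 2833

Train: 2833, Test: 708


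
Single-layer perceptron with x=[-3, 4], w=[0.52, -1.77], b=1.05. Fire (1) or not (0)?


z = (-3)·(0.52) + (4)·(-1.77) + 1.05
  = -7.59
step(z) = 0 (z<0)

0


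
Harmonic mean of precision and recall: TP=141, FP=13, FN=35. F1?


Precision = 141/154 = 0.9156
Recall = 141/176 = 0.8011
F1 = 2·P·R/(P+R) = 2·TP/(2·TP+FP+FN) = 282/(282+13+35) = 282/330 = 0.8545

0.8545


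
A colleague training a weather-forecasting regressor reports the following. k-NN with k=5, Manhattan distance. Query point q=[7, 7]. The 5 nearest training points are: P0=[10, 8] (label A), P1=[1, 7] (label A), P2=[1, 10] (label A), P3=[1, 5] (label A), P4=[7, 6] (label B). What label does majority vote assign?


d(q,P0) = 4  (label A)
d(q,P1) = 6  (label A)
d(q,P2) = 9  (label A)
d(q,P3) = 8  (label A)
d(q,P4) = 1  (label B)
Votes: A=4, B=1
Majority → A

A


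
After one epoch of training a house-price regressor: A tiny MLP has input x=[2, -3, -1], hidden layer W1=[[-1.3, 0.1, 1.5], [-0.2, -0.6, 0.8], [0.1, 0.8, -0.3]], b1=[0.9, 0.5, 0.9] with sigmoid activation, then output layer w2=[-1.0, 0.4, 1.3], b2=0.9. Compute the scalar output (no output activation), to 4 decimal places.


z1[0] = (-1.3)·(2) + (0.1)·(-3) + (1.5)·(-1) + 0.9 = -3.5
z1[1] = (-0.2)·(2) + (-0.6)·(-3) + (0.8)·(-1) + 0.5 = 1.1
z1[2] = (0.1)·(2) + (0.8)·(-3) + (-0.3)·(-1) + 0.9 = -1.0
h = sigmoid(z1) = [0.0293, 0.7503, 0.2689]
output = (-1.0)·(0.0293) + (0.4)·(0.7503) + (1.3)·(0.2689) + 0.9 = 1.5204

1.5204


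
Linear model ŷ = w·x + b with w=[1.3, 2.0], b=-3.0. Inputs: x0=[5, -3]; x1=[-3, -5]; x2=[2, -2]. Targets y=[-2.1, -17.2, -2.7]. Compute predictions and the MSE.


ŷ0 = (1.3)·(5) + (2.0)·(-3) - 3.0 = -2.5
ŷ1 = (1.3)·(-3) + (2.0)·(-5) - 3.0 = -16.9
ŷ2 = (1.3)·(2) + (2.0)·(-2) - 3.0 = -4.4
errors² = [0.16, 0.09, 2.89]
MSE = 3.1400/3 = 1.0467

1.0467


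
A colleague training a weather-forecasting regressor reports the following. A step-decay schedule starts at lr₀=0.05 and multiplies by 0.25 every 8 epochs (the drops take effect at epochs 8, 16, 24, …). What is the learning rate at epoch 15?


n_drops = ⌊15/8⌋ = 1
lr = 0.05·0.25^1 = 0.05·0.25 = 0.0125

0.0125


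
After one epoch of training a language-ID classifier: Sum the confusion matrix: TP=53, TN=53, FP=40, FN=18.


Total = TP + TN + FP + FN
= 53 + 53 + 40 + 18
= 164
(Predicted positive: 93, predicted negative: 71)

164


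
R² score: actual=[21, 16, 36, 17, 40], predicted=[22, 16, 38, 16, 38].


ȳ = 26
SS_res = Σ(y-ŷ)² = 10
SS_tot = Σ(y-ȳ)² = 502
R² = 1 - SS_res/SS_tot = 1 - 0.0199 = 0.9801

0.9801


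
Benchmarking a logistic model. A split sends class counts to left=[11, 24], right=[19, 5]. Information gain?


Parent = [30, 29], H_parent = 0.9998
H_left = 0.8981 (n=35), H_right = 0.7383 (n=24)
H_children = (35/59)·0.8981 + (24/59)·0.7383 = 0.8331
IG = 0.9998 - 0.8331 = 0.1667

0.1667


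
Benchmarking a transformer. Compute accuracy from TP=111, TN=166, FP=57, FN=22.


Accuracy = (TP+TN)/(TP+TN+FP+FN)
= (111+166)/(356)
= 277/356 = 77.81%

77.81%


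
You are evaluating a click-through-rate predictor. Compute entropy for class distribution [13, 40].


Probabilities: [13/53, 40/53] ≈ [0.2453, 0.7547]
H = -((13/53)·log₂(13/53) + (40/53)·log₂(40/53))
  = 0.8037 bits

0.8037 bits


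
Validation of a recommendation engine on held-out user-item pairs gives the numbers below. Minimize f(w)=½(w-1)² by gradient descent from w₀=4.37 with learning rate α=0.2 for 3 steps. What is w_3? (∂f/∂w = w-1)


step 1: grad = 4.37-1 = 3.37; w = 4.37 - 0.2·(3.37) = 3.696
step 2: grad = 3.696-1 = 2.696; w = 3.696 - 0.2·(2.696) = 3.1568
step 3: grad = 3.1568-1 = 2.1568; w = 3.1568 - 0.2·(2.1568) = 2.72544

2.72544


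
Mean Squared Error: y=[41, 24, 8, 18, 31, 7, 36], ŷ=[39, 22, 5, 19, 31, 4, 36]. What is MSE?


Squared errors: (41-39)²=4, (24-22)²=4, (8-5)²=9, (18-19)²=1, (31-31)²=0, (7-4)²=9, (36-36)²=0
Sum = 27
MSE = 27/7 = 27/7

27/7


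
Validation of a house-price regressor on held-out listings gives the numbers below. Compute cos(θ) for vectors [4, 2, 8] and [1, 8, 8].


A·B = 4·1 + 2·8 + 8·8 = 84
‖A‖ = √84 = 9.1652, ‖B‖ = √129 = 11.3578
cos = 84/(√84·√129) = 84/√10836 = 0.8069

0.8069


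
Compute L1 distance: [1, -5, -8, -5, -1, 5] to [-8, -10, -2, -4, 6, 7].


d = |1+ 8| + |-5+ 10| + |-8+ 2| + |-5+ 4| + |-1-6| + |5-7|
  = 9 + 5 + 6 + 1 + 7 + 2
  = 30

30


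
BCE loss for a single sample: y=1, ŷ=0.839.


BCE = -[y·ln(p) + (1-y)·ln(1-p)]
= -1·ln(0.839) - 0
= -ln(0.839) = 0.1755

0.1755


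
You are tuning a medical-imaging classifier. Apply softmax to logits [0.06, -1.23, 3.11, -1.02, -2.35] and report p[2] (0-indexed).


Exponentials: e^0.06=1.0618, e^-1.23=0.2923, e^3.11=22.421, e^-1.02=0.3606, e^-2.35=0.0954
Sum = 24.2311
Softmax = [0.0438, 0.0121, 0.9253, 0.0149, 0.0039]
p[2] = 22.421/24.2311 = 0.9253

0.9253


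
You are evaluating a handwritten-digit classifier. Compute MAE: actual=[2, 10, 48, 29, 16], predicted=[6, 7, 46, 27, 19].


Absolute errors: |2-6|=4, |10-7|=3, |48-46|=2, |29-27|=2, |16-19|=3
Sum = 14
MAE = 14/5 = 14/5

14/5


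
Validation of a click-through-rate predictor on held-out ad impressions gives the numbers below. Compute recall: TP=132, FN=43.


Recall = TP/(TP+FN)
= 132/(132+43)
= 132/175 = 75.43%

75.43%


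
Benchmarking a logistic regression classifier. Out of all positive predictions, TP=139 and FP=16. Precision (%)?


Precision = TP/(TP+FP)
= 139/(139+16)
= 139/155 = 89.68%

89.68%


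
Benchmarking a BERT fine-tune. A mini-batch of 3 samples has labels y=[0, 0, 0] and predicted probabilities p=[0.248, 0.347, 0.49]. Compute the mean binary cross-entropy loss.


L[0] = -ln(1-0.248) = -ln(0.752) = 0.285
L[1] = -ln(1-0.347) = -ln(0.653) = 0.4262
L[2] = -ln(1-0.49) = -ln(0.51) = 0.6733
mean = (0.285 + 0.4262 + 0.6733)/3 = 0.4615

0.4615


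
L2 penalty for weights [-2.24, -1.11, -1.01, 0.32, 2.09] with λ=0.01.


‖w‖₂² = (-2.24)² + (-1.11)² + (-1.01)² + (0.32)² + (2.09)²
     = 5.0176 + 1.2321 + 1.0201 + 0.1024 + 4.3681
     = 11.7403
λ·‖w‖₂² = 0.01·11.7403 = 0.117403

0.117403


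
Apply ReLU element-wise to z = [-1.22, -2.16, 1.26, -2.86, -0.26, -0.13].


ReLU(-1.22) = max(0, -1.22) = 0.0
ReLU(-2.16) = max(0, -2.16) = 0.0
ReLU(1.26) = max(0, 1.26) = 1.26
ReLU(-2.86) = max(0, -2.86) = 0.0
ReLU(-0.26) = max(0, -0.26) = 0.0
ReLU(-0.13) = max(0, -0.13) = 0.0
result = [0.0, 0.0, 1.26, 0.0, 0.0, 0.0]

[0.0, 0.0, 1.26, 0.0, 0.0, 0.0]


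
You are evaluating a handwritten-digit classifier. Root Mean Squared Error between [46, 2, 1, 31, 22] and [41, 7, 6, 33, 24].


MSE = 83/5 = 16.6
RMSE = √(83/5) = 4.0743

4.0743


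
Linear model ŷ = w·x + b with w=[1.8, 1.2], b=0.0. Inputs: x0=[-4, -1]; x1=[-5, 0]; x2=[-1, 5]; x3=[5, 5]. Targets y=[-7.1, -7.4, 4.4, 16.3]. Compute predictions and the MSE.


ŷ0 = (1.8)·(-4) + (1.2)·(-1) + 0.0 = -8.4
ŷ1 = (1.8)·(-5) + (1.2)·(0) + 0.0 = -9.0
ŷ2 = (1.8)·(-1) + (1.2)·(5) + 0.0 = 4.2
ŷ3 = (1.8)·(5) + (1.2)·(5) + 0.0 = 15.0
errors² = [1.69, 2.56, 0.04, 1.69]
MSE = 5.9800/4 = 1.495

1.495


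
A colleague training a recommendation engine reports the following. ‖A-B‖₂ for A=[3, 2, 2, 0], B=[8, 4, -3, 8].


d = √((3-8)² + (2-4)² + (2+ 3)² + (0-8)²)
  = √(25 + 4 + 25 + 64)
  = √118 = 10.8628

10.8628


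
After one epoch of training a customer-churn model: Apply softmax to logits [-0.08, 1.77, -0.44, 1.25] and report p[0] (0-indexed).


Exponentials: e^-0.08=0.9231, e^1.77=5.8709, e^-0.44=0.644, e^1.25=3.4903
Sum = 10.9283
Softmax = [0.0845, 0.5372, 0.0589, 0.3194]
p[0] = 0.9231/10.9283 = 0.0845

0.0845


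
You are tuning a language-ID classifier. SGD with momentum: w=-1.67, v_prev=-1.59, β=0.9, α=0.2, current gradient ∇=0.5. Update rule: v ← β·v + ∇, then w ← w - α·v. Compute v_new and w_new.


v_new = 0.9·-1.59 + 0.5 = -1.431 + 0.5 = -0.931
w_new = -1.67 - 0.2·-0.931 = -1.67 + 0.1862 = -1.4838

v_new=-0.931, w_new=-1.4838


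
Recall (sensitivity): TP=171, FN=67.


Recall = TP/(TP+FN)
= 171/(171+67)
= 171/238 = 71.85%

71.85%


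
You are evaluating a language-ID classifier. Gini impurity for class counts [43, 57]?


Probabilities: [43/100, 57/100] ≈ [0.43, 0.57]
Σpᵢ² = (1849 + 3249)/100² = 5098/10000
Gini = 1 - Σpᵢ² = 1 - 5098/10000 = 0.4902

0.4902


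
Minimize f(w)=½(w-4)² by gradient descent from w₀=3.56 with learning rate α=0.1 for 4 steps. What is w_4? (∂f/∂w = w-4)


step 1: grad = 3.56-4 = -0.44; w = 3.56 - 0.1·(-0.44) = 3.604
step 2: grad = 3.604-4 = -0.396; w = 3.604 - 0.1·(-0.396) = 3.6436
step 3: grad = 3.6436-4 = -0.3564; w = 3.6436 - 0.1·(-0.3564) = 3.67924
step 4: grad = 3.67924-4 = -0.32076; w = 3.67924 - 0.1·(-0.32076) = 3.711316

3.711316


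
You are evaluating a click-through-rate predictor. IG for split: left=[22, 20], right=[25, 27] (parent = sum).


Parent = [47, 47], H_parent = 1
H_left = 0.9984 (n=42), H_right = 0.9989 (n=52)
H_children = (42/94)·0.9984 + (52/94)·0.9989 = 0.9987
IG = 1 - 0.9987 = 0.0013

0.0013


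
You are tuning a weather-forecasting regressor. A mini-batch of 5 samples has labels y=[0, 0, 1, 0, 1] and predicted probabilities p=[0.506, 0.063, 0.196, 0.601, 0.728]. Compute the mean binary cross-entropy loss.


L[0] = -ln(1-0.506) = -ln(0.494) = 0.7052
L[1] = -ln(1-0.063) = -ln(0.937) = 0.0651
L[2] = -ln(0.196) = 1.6296
L[3] = -ln(1-0.601) = -ln(0.399) = 0.9188
L[4] = -ln(0.728) = 0.3175
mean = (0.7052 + 0.0651 + 1.6296 + 0.9188 + 0.3175)/5 = 0.7272

0.7272


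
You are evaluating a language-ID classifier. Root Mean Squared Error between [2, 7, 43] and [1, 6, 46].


MSE = 11/3 = 3.6667
RMSE = √(11/3) = 1.9149

1.9149


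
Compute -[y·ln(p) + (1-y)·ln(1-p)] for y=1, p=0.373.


BCE = -[y·ln(p) + (1-y)·ln(1-p)]
= -1·ln(0.373) - 0
= -ln(0.373) = 0.9862

0.9862


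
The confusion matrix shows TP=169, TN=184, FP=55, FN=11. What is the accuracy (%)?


Accuracy = (TP+TN)/(TP+TN+FP+FN)
= (169+184)/(419)
= 353/419 = 84.25%

84.25%


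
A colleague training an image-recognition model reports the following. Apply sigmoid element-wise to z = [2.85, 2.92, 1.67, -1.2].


σ(2.85) = 1/(1+e^-2.85) = 0.9453
σ(2.92) = 1/(1+e^-2.92) = 0.9488
σ(1.67) = 1/(1+e^-1.67) = 0.8416
σ(-1.2) = 1/(1+e^1.2) = 0.2315
result = [0.9453, 0.9488, 0.8416, 0.2315]

[0.9453, 0.9488, 0.8416, 0.2315]


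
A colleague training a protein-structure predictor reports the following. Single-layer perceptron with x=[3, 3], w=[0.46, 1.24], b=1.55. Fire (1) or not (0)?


z = (3)·(0.46) + (3)·(1.24) + 1.55
  = 6.65
step(z) = 1 (z≥0)

1


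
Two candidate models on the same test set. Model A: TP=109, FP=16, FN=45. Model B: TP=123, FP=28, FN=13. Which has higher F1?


Model A: P=109/125=0.872, R=109/154=0.7078, F1=2PR/(P+R)=2TP/(2TP+FP+FN)=218/279=0.7814
Model B: P=123/151=0.8146, R=123/136=0.9044, F1=2PR/(P+R)=2TP/(2TP+FP+FN)=246/287=0.8571
0.7814 < 0.8571 → Model B

Model B


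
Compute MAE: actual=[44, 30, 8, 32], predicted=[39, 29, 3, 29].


Absolute errors: |44-39|=5, |30-29|=1, |8-3|=5, |32-29|=3
Sum = 14
MAE = 14/4 = 7/2

7/2


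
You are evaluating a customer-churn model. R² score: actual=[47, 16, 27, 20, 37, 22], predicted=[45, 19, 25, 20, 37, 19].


ȳ = 28.1667
SS_res = Σ(y-ŷ)² = 26
SS_tot = Σ(y-ȳ)² = 686.83
R² = 1 - SS_res/SS_tot = 1 - 0.0379 = 0.9621

0.9621


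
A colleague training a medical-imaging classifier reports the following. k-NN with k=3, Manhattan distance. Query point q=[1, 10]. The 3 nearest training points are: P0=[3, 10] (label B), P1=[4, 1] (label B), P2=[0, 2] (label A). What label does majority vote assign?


d(q,P0) = 2  (label B)
d(q,P1) = 12  (label B)
d(q,P2) = 9  (label A)
Votes: A=1, B=2
Majority → B

B


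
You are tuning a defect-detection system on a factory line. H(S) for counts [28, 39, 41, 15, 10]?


Probabilities: [28/133, 39/133, 41/133, 15/133, 10/133] ≈ [0.2105, 0.2932, 0.3083, 0.1128, 0.0752]
H = -((28/133)·log₂(28/133) + (39/133)·log₂(39/133) + (41/133)·log₂(41/133) + (15/133)·log₂(15/133) + (10/133)·log₂(10/133))
  = 2.1514 bits

2.1514 bits


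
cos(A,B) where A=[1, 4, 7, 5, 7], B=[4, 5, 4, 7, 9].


A·B = 1·4 + 4·5 + 7·4 + 5·7 + 7·9 = 150
‖A‖ = √140 = 11.8322, ‖B‖ = √187 = 13.6748
cos = 150/(√140·√187) = 150/√26180 = 0.9271

0.9271


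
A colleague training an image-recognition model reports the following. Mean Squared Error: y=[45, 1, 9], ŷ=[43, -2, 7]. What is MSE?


Squared errors: (45-43)²=4, (1+ 2)²=9, (9-7)²=4
Sum = 17
MSE = 17/3 = 17/3

17/3


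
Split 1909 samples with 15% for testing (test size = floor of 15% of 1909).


Test = ⌊1909·15/100⌋ = 286
Train = 1909 - 286 = 1623

Train: 1623, Test: 286


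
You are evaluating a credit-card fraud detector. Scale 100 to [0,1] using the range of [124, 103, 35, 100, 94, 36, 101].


min=35, max=124
(100-35)/(124-35) = 65/89 = 0.7303

0.7303


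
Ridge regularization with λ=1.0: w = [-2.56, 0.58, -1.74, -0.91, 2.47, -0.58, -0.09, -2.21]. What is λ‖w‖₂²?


‖w‖₂² = (-2.56)² + (0.58)² + (-1.74)² + (-0.91)² + (2.47)² + (-0.58)² + (-0.09)² + (-2.21)²
     = 6.5536 + 0.3364 + 3.0276 + 0.8281 + 6.1009 + 0.3364 + 0.0081 + 4.8841
     = 22.0752
λ·‖w‖₂² = 1.0·22.0752 = 22.0752

22.0752


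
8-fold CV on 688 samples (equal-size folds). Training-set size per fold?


Fold size = 688/8 = 86
Training per fold = 688 - 86 = 602

602


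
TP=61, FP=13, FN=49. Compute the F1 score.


Precision = 61/74 = 0.8243
Recall = 61/110 = 0.5545
F1 = 2·P·R/(P+R) = 2·TP/(2·TP+FP+FN) = 122/(122+13+49) = 122/184 = 0.663

0.663


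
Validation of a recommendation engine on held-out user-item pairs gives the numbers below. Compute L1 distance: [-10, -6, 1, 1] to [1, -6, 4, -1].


d = |-10-1| + |-6+ 6| + |1-4| + |1+ 1|
  = 11 + 0 + 3 + 2
  = 16

16


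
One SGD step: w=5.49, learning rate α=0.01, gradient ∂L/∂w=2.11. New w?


w_new = w - α·∇
= 5.49 - 0.01·2.11
= 5.49 - 0.0211
= 5.4689

5.4689


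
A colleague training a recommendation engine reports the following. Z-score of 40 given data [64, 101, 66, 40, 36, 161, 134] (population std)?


μ = 86, σ = 44.1653
z = (40 - 86)/44.1653 = -1.0415

-1.0415


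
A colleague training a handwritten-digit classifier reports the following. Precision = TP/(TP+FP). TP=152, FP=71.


Precision = TP/(TP+FP)
= 152/(152+71)
= 152/223 = 68.16%

68.16%


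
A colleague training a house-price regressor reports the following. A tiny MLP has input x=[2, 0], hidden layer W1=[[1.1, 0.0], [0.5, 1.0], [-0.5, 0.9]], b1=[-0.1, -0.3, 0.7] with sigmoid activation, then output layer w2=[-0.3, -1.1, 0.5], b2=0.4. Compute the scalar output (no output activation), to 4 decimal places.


z1[0] = (1.1)·(2) + (0.0)·(0) - 0.1 = 2.1
z1[1] = (0.5)·(2) + (1.0)·(0) - 0.3 = 0.7
z1[2] = (-0.5)·(2) + (0.9)·(0) + 0.7 = -0.3
h = sigmoid(z1) = [0.8909, 0.6682, 0.4256]
output = (-0.3)·(0.8909) + (-1.1)·(0.6682) + (0.5)·(0.4256) + 0.4 = -0.3895

-0.3895


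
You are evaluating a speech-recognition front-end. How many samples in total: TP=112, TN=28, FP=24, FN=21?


Total = TP + TN + FP + FN
= 112 + 28 + 24 + 21
= 185
(Predicted positive: 136, predicted negative: 49)

185


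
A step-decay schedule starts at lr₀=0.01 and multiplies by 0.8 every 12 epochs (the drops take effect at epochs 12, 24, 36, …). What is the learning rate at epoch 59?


n_drops = ⌊59/12⌋ = 4
lr = 0.01·0.8^4 = 0.01·0.4096 = 0.004096

0.004096


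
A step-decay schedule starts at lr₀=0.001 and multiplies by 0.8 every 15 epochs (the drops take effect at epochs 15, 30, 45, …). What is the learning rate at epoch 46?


n_drops = ⌊46/15⌋ = 3
lr = 0.001·0.8^3 = 0.001·0.512 = 0.000512

0.000512


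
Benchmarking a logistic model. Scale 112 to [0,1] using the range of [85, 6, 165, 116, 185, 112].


min=6, max=185
(112-6)/(185-6) = 106/179 = 0.5922

0.5922


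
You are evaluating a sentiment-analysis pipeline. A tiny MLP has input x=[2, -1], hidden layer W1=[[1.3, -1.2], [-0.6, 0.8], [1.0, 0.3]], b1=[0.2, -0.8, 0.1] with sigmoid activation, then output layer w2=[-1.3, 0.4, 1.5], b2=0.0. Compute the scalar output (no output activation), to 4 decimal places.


z1[0] = (1.3)·(2) + (-1.2)·(-1) + 0.2 = 4.0
z1[1] = (-0.6)·(2) + (0.8)·(-1) - 0.8 = -2.8
z1[2] = (1.0)·(2) + (0.3)·(-1) + 0.1 = 1.8
h = sigmoid(z1) = [0.982, 0.0573, 0.8581]
output = (-1.3)·(0.982) + (0.4)·(0.0573) + (1.5)·(0.8581) + 0.0 = 0.0335

0.0335
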